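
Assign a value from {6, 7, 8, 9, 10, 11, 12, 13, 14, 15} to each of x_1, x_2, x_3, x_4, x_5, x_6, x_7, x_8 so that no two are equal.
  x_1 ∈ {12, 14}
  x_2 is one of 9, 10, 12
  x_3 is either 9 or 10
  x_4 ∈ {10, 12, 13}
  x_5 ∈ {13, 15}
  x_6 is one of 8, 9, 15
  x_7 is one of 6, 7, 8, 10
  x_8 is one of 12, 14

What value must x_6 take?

8

x_1 and x_8 between them cover only {12, 14} — a naked pair. Remove those values from x_2, x_4.
The 2 variables x_2 and x_3 are confined to {9, 10}, which locks those values in; drop them from x_4, x_6, x_7.
x_4's domain is down to {13}, so x_4 = 13. Strike 13 from x_5.
That leaves x_5 = 15. Remove 15 from x_6.
So x_6 = 8.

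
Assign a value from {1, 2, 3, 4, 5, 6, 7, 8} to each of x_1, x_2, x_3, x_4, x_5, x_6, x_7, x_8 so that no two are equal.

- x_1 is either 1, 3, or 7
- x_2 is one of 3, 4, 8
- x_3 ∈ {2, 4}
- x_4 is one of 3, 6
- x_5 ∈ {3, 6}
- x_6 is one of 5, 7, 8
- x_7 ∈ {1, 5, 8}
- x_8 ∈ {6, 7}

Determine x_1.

Among the 8 variables, 2 fits only x_3 (and all 8 values in {1, 2, 3, 4, 5, 6, 7, 8} must be used), so x_3 = 2.
Among the 7 still-open variables, 4 fits only x_2 (and all 7 values in {1, 3, 4, 5, 6, 7, 8} must be used), so x_2 = 4.
x_4 and x_5 between them cover only {3, 6} — a naked pair. Remove those values from x_1, x_8.
x_8 has just one choice, so x_8 = 7. Eliminate 7 elsewhere: x_1, x_6.
So x_1 = 1.

1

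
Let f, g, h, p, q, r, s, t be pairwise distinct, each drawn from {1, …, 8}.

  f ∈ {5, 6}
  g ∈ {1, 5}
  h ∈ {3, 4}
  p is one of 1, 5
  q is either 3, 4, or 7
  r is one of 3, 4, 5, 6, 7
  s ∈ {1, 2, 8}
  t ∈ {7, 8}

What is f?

The 8 variables draw from only 8 values {1, 2, 3, 4, 5, 6, 7, 8}, so each is used; only s can be 2, hence s = 2.
The 7 still-open variables together cover exactly {1, 3, 4, 5, 6, 7, 8} — 7 values for 7 variables — and 8 appears only in t's list, so t = 8.
The 2 variables g and p are confined to {1, 5}, which locks those values in; drop them from f, r.
So f = 6.

6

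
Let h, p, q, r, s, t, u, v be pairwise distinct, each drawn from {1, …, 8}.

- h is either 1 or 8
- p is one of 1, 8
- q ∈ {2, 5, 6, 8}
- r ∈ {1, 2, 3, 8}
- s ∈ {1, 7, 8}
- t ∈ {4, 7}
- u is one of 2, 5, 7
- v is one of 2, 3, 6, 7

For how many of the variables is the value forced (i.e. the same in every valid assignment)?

2

Among the 8 variables, 4 fits only t (and all 8 values in {1, 2, 3, 4, 5, 6, 7, 8} must be used), so t = 4.
The 2 variables h and p are confined to {1, 8}, which locks those values in; drop them from q, r, s.
s must be 7 (only option left). Remove 7 from u, v.
Determined: s=7, t=4. The other variables each still have more than one consistent value. That makes 2.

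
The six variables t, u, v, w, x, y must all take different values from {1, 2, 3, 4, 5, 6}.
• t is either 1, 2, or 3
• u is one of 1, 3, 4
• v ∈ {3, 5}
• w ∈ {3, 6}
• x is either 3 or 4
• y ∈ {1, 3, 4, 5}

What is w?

The 6 variables draw from only 6 values {1, 2, 3, 4, 5, 6}, so each is used; only t can be 2, hence t = 2.
Among the 5 still-open variables, 6 fits only w (and all 5 values in {1, 3, 4, 5, 6} must be used), so w = 6.

6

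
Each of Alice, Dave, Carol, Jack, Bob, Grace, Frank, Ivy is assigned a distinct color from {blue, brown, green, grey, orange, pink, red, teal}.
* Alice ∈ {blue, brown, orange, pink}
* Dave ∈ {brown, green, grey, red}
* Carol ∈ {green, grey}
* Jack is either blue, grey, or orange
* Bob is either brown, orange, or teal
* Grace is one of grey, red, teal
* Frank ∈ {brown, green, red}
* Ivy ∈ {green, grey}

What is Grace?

teal

The 8 variables together cover exactly {blue, brown, green, grey, orange, pink, red, teal} — 8 values for 8 variables — and pink appears only in Alice's list, so Alice = pink.
Among the 7 still-open variables, blue fits only Jack (and all 7 values in {blue, brown, green, grey, orange, red, teal} must be used), so Jack = blue.
Among the 6 still-open variables, orange fits only Bob (and all 6 values in {brown, green, grey, orange, red, teal} must be used), so Bob = orange.
The 5 still-open variables draw from only 5 values {brown, green, grey, red, teal}, so each is used; only Grace can be teal, hence Grace = teal.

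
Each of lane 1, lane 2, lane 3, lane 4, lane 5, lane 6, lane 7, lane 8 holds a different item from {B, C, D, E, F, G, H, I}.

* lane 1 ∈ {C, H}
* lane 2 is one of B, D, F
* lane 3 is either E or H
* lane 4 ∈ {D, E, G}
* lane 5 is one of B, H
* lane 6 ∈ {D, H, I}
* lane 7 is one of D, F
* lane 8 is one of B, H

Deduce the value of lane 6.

The 8 variables draw from only 8 values {B, C, D, E, F, G, H, I}, so each is used; only lane 1 can be C, hence lane 1 = C.
The 7 still-open variables draw from only 7 values {B, D, E, F, G, H, I}, so each is used; only lane 4 can be G, hence lane 4 = G.
The 6 still-open variables draw from only 6 values {B, D, E, F, H, I}, so each is used; only lane 3 can be E, hence lane 3 = E.
The 5 still-open variables draw from only 5 values {B, D, F, H, I}, so each is used; only lane 6 can be I, hence lane 6 = I.

I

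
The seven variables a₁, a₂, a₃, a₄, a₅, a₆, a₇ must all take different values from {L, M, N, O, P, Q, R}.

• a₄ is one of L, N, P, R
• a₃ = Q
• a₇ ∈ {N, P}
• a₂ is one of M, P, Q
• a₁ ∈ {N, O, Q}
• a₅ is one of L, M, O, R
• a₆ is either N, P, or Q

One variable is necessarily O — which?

a₁

a₃'s domain is down to {Q}, so a₃ = Q. So a₁, a₂, a₆ can't be Q.
a₆ and a₇ between them cover only {N, P} — a naked pair. Remove those values from a₁, a₂, a₄.
So O goes to a₁.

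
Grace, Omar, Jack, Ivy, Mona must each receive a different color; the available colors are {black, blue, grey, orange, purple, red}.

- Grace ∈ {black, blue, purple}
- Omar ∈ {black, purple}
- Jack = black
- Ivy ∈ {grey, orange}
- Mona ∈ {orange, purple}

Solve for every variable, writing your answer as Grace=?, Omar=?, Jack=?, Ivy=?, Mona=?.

Grace=blue, Omar=purple, Jack=black, Ivy=grey, Mona=orange

Jack must be black (only option left). Remove black from Grace, Omar.
Omar has just one choice, so Omar = purple. So Grace, Mona can't be purple.
That leaves Mona = orange. Remove orange from Ivy.
Grace must be blue (only option left).
Ivy's domain is down to {grey}, so Ivy = grey.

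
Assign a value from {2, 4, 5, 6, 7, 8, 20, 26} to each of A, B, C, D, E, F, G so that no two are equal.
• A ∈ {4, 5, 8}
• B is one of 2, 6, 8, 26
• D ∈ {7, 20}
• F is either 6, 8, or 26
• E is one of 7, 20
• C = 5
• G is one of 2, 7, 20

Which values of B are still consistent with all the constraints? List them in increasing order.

6, 8, 26

C's domain is down to {5}, so C = 5. Strike 5 from A.
D and E between them cover only {7, 20} — a naked pair. Remove those values from G.
G has just one choice, so G = 2. Eliminate 2 elsewhere: B.
No further eliminations apply; B can still be any of 6, 8, 26.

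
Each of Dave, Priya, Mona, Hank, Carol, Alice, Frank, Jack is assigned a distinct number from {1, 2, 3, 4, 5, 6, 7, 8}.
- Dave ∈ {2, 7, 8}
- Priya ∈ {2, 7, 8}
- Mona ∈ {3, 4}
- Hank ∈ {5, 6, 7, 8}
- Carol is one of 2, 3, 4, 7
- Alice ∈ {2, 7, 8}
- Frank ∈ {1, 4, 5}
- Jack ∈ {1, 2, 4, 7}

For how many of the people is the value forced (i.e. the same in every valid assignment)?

3

Among the 8 variables, 6 fits only Hank (and all 8 values in {1, 2, 3, 4, 5, 6, 7, 8} must be used), so Hank = 6.
The 7 still-open variables together cover exactly {1, 2, 3, 4, 5, 7, 8} — 7 values for 7 variables — and 5 appears only in Frank's list, so Frank = 5.
The 6 still-open variables draw from only 6 values {1, 2, 3, 4, 7, 8}, so each is used; only Jack can be 1, hence Jack = 1.
Dave, Priya, Alice between them cover only {2, 7, 8} — a naked triple. Remove those values from Carol.
Determined: Hank=6, Frank=5, Jack=1. The other people each still have more than one consistent value. That makes 3.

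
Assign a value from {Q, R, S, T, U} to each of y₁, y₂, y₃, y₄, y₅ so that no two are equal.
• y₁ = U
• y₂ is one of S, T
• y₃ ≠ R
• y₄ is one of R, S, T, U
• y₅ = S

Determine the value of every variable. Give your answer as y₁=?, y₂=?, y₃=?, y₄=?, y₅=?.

y₁=U, y₂=T, y₃=Q, y₄=R, y₅=S

y₁ must be U (only option left). Strike U from y₃, y₄.
That leaves y₅ = S. So y₂, y₃, y₄ can't be S.
y₂ has just one choice, so y₂ = T. Remove T from y₃, y₄.
y₃ has just one choice, so y₃ = Q.
y₄ must be R (only option left).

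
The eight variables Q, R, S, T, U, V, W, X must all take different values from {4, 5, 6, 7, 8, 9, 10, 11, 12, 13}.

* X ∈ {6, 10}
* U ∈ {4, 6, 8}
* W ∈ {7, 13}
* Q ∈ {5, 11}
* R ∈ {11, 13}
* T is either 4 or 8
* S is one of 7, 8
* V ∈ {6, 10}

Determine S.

The 8 variables draw from only 8 values {4, 5, 6, 7, 8, 10, 11, 13}, so each is used; only Q can be 5, hence Q = 5.
The 7 still-open variables together cover exactly {4, 6, 7, 8, 10, 11, 13} — 7 values for 7 variables — and 11 appears only in R's list, so R = 11.
Among the 6 still-open variables, 13 fits only W (and all 6 values in {4, 6, 7, 8, 10, 13} must be used), so W = 13.
The 5 still-open variables together cover exactly {4, 6, 7, 8, 10} — 5 values for 5 variables — and 7 appears only in S's list, so S = 7.

7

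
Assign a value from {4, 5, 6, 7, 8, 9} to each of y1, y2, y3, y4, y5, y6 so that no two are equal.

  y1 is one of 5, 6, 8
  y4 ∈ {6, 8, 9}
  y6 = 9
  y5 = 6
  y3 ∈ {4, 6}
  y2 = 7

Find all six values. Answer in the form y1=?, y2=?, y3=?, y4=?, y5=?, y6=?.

y2 must be 7 (only option left).
y5 has just one choice, so y5 = 6. So y1, y3, y4 can't be 6.
y6 must be 9 (only option left). Strike 9 from y4.
y3 has just one choice, so y3 = 4.
y4 must be 8 (only option left). Remove 8 from y1.
That leaves y1 = 5.

y1=5, y2=7, y3=4, y4=8, y5=6, y6=9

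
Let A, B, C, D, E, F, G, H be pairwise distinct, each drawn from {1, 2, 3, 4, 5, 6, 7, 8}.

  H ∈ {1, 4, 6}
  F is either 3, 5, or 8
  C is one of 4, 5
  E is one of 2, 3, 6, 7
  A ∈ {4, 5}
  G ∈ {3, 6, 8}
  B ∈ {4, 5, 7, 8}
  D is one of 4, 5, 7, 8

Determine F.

Among the 8 variables, 1 fits only H (and all 8 values in {1, 2, 3, 4, 5, 6, 7, 8} must be used), so H = 1.
Among the 7 still-open variables, 2 fits only E (and all 7 values in {2, 3, 4, 5, 6, 7, 8} must be used), so E = 2.
Among the 6 still-open variables, 6 fits only G (and all 6 values in {3, 4, 5, 6, 7, 8} must be used), so G = 6.
Among the 5 still-open variables, 3 fits only F (and all 5 values in {3, 4, 5, 7, 8} must be used), so F = 3.

3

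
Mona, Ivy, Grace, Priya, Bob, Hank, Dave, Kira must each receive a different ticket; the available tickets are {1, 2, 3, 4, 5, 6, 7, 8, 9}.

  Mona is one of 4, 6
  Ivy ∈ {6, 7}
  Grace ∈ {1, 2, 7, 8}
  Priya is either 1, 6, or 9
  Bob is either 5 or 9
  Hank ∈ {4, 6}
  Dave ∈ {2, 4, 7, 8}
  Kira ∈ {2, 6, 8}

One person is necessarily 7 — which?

Among the 8 variables, 5 fits only Bob (and all 8 values in {1, 2, 4, 5, 6, 7, 8, 9} must be used), so Bob = 5.
Among the 7 still-open variables, 9 fits only Priya (and all 7 values in {1, 2, 4, 6, 7, 8, 9} must be used), so Priya = 9.
Among the 6 still-open variables, 1 fits only Grace (and all 6 values in {1, 2, 4, 6, 7, 8} must be used), so Grace = 1.
Mona and Hank share exactly the 2 values {4, 6}; by pigeonhole those values go to them, so strike 4, 6 from Ivy, Dave, Kira.
So 7 goes to Ivy.

Ivy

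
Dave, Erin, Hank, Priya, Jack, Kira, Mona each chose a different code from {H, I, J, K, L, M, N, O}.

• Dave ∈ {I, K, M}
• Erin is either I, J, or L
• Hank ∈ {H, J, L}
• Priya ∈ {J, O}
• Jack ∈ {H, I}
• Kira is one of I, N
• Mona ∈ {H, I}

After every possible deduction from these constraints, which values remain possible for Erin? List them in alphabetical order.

J, L

Jack and Mona between them cover only {H, I} — a naked pair. Remove those values from Dave, Erin, Hank, Kira.
Kira must be N (only option left).
The 2 variables Erin and Hank are confined to {J, L}, which locks those values in; drop them from Priya.
That leaves Priya = O.
No further eliminations apply; Erin can still be any of J, L.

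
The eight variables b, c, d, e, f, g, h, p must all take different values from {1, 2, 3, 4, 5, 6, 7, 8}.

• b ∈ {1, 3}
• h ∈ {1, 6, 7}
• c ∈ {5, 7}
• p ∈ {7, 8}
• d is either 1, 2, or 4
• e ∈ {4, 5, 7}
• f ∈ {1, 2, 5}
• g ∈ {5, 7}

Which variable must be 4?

The 8 variables together cover exactly {1, 2, 3, 4, 5, 6, 7, 8} — 8 values for 8 variables — and 3 appears only in b's list, so b = 3.
The 7 still-open variables draw from only 7 values {1, 2, 4, 5, 6, 7, 8}, so each is used; only h can be 6, hence h = 6.
The 6 still-open variables draw from only 6 values {1, 2, 4, 5, 7, 8}, so each is used; only p can be 8, hence p = 8.
c and g share exactly the 2 values {5, 7}; by pigeonhole those values go to them, so strike 5, 7 from e, f.
So 4 goes to e.

e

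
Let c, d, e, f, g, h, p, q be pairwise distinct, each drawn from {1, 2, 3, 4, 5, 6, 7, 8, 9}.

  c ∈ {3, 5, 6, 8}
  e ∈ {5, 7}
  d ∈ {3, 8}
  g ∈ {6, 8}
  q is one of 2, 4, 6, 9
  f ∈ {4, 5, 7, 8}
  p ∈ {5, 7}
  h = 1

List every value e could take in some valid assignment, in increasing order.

5, 7

h must be 1 (only option left).
e and p share exactly the 2 values {5, 7}; by pigeonhole those values go to them, so strike 5, 7 from c, f.
The 3 variables c, d, g are confined to {3, 6, 8}, which locks those values in; drop them from f, q.
That leaves f = 4. Eliminate 4 elsewhere: q.
No further eliminations apply; e can still be any of 5, 7.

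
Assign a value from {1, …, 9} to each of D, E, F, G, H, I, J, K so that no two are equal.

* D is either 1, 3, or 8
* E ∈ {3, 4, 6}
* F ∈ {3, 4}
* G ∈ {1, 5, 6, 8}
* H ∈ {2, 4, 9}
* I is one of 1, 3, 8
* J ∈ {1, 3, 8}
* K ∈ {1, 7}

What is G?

The 3 variables D, I, J are confined to {1, 3, 8}, which locks those values in; drop them from E, F, G, K.
F's domain is down to {4}, so F = 4. Strike 4 from E, H.
K has just one choice, so K = 7.
E has just one choice, so E = 6. Eliminate 6 elsewhere: G.
So G = 5.

5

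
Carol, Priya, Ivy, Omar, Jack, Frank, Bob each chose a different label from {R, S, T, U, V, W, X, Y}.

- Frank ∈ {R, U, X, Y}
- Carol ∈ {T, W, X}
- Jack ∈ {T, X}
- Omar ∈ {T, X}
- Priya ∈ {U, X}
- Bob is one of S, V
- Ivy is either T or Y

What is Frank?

Omar and Jack between them cover only {T, X} — a naked pair. Remove those values from Carol, Priya, Ivy, Frank.
Carol has just one choice, so Carol = W.
Priya's domain is down to {U}, so Priya = U. Eliminate U elsewhere: Frank.
Ivy must be Y (only option left). So Frank can't be Y.
So Frank = R.

R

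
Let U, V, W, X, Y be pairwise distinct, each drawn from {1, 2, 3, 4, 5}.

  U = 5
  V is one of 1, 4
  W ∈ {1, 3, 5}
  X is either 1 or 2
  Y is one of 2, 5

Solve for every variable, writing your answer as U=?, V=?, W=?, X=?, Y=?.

U must be 5 (only option left). Eliminate 5 elsewhere: W, Y.
Y must be 2 (only option left). Eliminate 2 elsewhere: X.
X's domain is down to {1}, so X = 1. Eliminate 1 elsewhere: V, W.
V has just one choice, so V = 4.
W must be 3 (only option left).

U=5, V=4, W=3, X=1, Y=2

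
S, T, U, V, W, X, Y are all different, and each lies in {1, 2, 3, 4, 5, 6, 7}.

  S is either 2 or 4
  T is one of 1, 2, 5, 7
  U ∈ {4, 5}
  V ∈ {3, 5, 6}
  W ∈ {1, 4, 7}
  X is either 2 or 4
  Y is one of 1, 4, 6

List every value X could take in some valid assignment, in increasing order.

The 7 variables draw from only 7 values {1, 2, 3, 4, 5, 6, 7}, so each is used; only V can be 3, hence V = 3.
Among the 6 still-open variables, 6 fits only Y (and all 6 values in {1, 2, 4, 5, 6, 7} must be used), so Y = 6.
S and X between them cover only {2, 4} — a naked pair. Remove those values from T, U, W.
U has just one choice, so U = 5. So T can't be 5.
No further eliminations apply; X can still be any of 2, 4.

2, 4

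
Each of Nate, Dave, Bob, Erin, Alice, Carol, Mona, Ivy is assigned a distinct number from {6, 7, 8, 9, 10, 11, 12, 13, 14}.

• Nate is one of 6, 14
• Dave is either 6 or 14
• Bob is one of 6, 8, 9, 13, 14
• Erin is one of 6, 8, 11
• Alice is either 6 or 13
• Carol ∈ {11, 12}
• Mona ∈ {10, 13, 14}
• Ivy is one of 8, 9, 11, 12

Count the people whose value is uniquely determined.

The 8 variables draw from only 8 values {6, 8, 9, 10, 11, 12, 13, 14}, so each is used; only Mona can be 10, hence Mona = 10.
Nate and Dave between them cover only {6, 14} — a naked pair. Remove those values from Bob, Erin, Alice.
Alice must be 13 (only option left). Strike 13 from Bob.
Determined: Alice=13, Mona=10. The other people each still have more than one consistent value. That makes 2.

2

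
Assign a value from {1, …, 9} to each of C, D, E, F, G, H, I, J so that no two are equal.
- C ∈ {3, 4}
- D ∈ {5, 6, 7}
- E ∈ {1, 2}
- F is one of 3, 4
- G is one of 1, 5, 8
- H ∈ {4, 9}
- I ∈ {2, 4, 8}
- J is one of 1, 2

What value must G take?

5

C and F share exactly the 2 values {3, 4}; by pigeonhole those values go to them, so strike 3, 4 from H, I.
H has just one choice, so H = 9.
The 2 variables E and J are confined to {1, 2}, which locks those values in; drop them from G, I.
I's domain is down to {8}, so I = 8. Remove 8 from G.
So G = 5.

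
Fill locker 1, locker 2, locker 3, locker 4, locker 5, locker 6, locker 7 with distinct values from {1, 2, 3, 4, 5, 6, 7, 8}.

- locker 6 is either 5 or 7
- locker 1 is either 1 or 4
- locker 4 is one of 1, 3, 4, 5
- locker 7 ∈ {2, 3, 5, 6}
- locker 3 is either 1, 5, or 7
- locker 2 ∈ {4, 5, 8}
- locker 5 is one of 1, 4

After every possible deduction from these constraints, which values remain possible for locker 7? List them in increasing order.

locker 1 and locker 5 between them cover only {1, 4} — a naked pair. Remove those values from locker 2, locker 3, locker 4.
locker 3 and locker 6 between them cover only {5, 7} — a naked pair. Remove those values from locker 2, locker 4, locker 7.
That leaves locker 2 = 8.
locker 4 must be 3 (only option left). Remove 3 from locker 7.
No further eliminations apply; locker 7 can still be any of 2, 6.

2, 6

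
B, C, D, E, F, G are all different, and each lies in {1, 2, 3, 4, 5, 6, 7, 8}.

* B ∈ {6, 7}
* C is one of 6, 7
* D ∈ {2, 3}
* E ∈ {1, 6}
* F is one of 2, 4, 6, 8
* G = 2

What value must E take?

G must be 2 (only option left). Remove 2 from D, F.
D has just one choice, so D = 3.
The 2 variables B and C are confined to {6, 7}, which locks those values in; drop them from E, F.
So E = 1.

1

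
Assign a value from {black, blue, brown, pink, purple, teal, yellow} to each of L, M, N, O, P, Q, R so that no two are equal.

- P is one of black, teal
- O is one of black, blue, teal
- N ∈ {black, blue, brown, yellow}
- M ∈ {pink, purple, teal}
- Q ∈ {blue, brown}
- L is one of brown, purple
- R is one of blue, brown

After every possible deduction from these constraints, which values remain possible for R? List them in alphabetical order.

blue, brown

The 7 variables together cover exactly {black, blue, brown, pink, purple, teal, yellow} — 7 values for 7 variables — and pink appears only in M's list, so M = pink.
The 6 still-open variables draw from only 6 values {black, blue, brown, purple, teal, yellow}, so each is used; only L can be purple, hence L = purple.
The 5 still-open variables draw from only 5 values {black, blue, brown, teal, yellow}, so each is used; only N can be yellow, hence N = yellow.
Q and R share exactly the 2 values {blue, brown}; by pigeonhole those values go to them, so strike blue, brown from O.
No further eliminations apply; R can still be any of blue, brown.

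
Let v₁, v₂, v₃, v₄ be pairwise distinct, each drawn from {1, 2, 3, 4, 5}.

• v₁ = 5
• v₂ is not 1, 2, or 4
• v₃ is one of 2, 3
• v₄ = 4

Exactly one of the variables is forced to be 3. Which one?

v₂

v₁'s domain is down to {5}, so v₁ = 5. Eliminate 5 elsewhere: v₂.
So 3 goes to v₂.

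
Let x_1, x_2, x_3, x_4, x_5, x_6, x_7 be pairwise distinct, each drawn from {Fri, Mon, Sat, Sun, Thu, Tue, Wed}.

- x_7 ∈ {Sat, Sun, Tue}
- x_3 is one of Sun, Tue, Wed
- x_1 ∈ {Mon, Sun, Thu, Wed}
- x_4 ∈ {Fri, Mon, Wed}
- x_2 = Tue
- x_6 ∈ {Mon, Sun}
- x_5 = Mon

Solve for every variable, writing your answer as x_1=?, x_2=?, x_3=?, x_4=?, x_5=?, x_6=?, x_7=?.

x_2 must be Tue (only option left). Strike Tue from x_3, x_7.
x_5's domain is down to {Mon}, so x_5 = Mon. Remove Mon from x_1, x_4, x_6.
x_6 must be Sun (only option left). Remove Sun from x_1, x_3, x_7.
x_7's domain is down to {Sat}, so x_7 = Sat.
x_3 has just one choice, so x_3 = Wed. Eliminate Wed elsewhere: x_1, x_4.
That leaves x_4 = Fri.
x_1 must be Thu (only option left).

x_1=Thu, x_2=Tue, x_3=Wed, x_4=Fri, x_5=Mon, x_6=Sun, x_7=Sat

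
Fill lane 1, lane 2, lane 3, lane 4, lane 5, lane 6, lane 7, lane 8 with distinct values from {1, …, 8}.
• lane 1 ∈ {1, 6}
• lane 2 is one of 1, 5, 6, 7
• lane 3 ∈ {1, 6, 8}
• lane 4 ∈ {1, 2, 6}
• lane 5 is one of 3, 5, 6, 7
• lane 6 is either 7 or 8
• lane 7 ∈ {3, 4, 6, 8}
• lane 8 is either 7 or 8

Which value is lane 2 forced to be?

5

Among the 8 variables, 2 fits only lane 4 (and all 8 values in {1, 2, 3, 4, 5, 6, 7, 8} must be used), so lane 4 = 2.
The 7 still-open variables together cover exactly {1, 3, 4, 5, 6, 7, 8} — 7 values for 7 variables — and 4 appears only in lane 7's list, so lane 7 = 4.
The 6 still-open variables together cover exactly {1, 3, 5, 6, 7, 8} — 6 values for 6 variables — and 3 appears only in lane 5's list, so lane 5 = 3.
The 5 still-open variables draw from only 5 values {1, 5, 6, 7, 8}, so each is used; only lane 2 can be 5, hence lane 2 = 5.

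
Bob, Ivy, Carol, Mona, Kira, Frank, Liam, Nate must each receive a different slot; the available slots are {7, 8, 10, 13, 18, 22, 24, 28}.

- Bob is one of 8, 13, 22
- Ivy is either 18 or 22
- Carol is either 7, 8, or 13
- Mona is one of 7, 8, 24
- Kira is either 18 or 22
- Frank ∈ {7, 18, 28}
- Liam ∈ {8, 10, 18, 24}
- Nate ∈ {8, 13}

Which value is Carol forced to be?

Among the 8 variables, 10 fits only Liam (and all 8 values in {7, 8, 10, 13, 18, 22, 24, 28} must be used), so Liam = 10.
Among the 7 still-open variables, 24 fits only Mona (and all 7 values in {7, 8, 13, 18, 22, 24, 28} must be used), so Mona = 24.
Among the 6 still-open variables, 28 fits only Frank (and all 6 values in {7, 8, 13, 18, 22, 28} must be used), so Frank = 28.
The 5 still-open variables together cover exactly {7, 8, 13, 18, 22} — 5 values for 5 variables — and 7 appears only in Carol's list, so Carol = 7.

7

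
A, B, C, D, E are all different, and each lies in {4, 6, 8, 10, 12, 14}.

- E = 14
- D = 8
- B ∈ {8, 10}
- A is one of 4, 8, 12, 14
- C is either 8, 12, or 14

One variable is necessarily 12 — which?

C

D's domain is down to {8}, so D = 8. Remove 8 from A, B, C.
That leaves E = 14. Eliminate 14 elsewhere: A, C.
So 12 goes to C.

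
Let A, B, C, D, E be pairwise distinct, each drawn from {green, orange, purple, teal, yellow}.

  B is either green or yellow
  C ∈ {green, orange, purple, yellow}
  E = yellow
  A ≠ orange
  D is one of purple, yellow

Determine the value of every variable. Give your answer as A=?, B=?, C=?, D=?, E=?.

A=teal, B=green, C=orange, D=purple, E=yellow

E has just one choice, so E = yellow. Strike yellow from A, B, C, D.
B has just one choice, so B = green. Eliminate green elsewhere: A, C.
That leaves D = purple. Remove purple from A, C.
A's domain is down to {teal}, so A = teal.
C has just one choice, so C = orange.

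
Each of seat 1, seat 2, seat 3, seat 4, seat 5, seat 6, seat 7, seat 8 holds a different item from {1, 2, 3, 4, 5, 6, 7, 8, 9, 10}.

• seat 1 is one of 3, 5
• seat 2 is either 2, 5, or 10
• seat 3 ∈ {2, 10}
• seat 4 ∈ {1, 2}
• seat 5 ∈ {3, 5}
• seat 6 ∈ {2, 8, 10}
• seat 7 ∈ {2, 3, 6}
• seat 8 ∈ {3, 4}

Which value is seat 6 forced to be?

The 8 variables draw from only 8 values {1, 2, 3, 4, 5, 6, 8, 10}, so each is used; only seat 4 can be 1, hence seat 4 = 1.
The 7 still-open variables draw from only 7 values {2, 3, 4, 5, 6, 8, 10}, so each is used; only seat 8 can be 4, hence seat 8 = 4.
Among the 6 still-open variables, 6 fits only seat 7 (and all 6 values in {2, 3, 5, 6, 8, 10} must be used), so seat 7 = 6.
Among the 5 still-open variables, 8 fits only seat 6 (and all 5 values in {2, 3, 5, 8, 10} must be used), so seat 6 = 8.

8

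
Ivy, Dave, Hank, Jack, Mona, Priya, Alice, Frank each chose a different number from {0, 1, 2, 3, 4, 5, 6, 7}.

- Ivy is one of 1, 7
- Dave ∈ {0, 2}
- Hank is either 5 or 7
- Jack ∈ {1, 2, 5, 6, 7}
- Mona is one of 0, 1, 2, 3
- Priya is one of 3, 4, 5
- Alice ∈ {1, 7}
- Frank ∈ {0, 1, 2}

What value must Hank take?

5

Among the 8 variables, 4 fits only Priya (and all 8 values in {0, 1, 2, 3, 4, 5, 6, 7} must be used), so Priya = 4.
The 7 still-open variables together cover exactly {0, 1, 2, 3, 5, 6, 7} — 7 values for 7 variables — and 3 appears only in Mona's list, so Mona = 3.
Among the 6 still-open variables, 6 fits only Jack (and all 6 values in {0, 1, 2, 5, 6, 7} must be used), so Jack = 6.
The 5 still-open variables together cover exactly {0, 1, 2, 5, 7} — 5 values for 5 variables — and 5 appears only in Hank's list, so Hank = 5.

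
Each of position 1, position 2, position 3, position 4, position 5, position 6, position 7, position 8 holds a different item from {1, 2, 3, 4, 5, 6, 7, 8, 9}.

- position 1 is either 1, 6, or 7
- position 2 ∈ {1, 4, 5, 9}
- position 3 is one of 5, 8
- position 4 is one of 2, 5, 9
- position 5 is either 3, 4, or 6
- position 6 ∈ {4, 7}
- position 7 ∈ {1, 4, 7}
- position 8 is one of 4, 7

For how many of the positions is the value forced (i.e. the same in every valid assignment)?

3

position 6 and position 8 between them cover only {4, 7} — a naked pair. Remove those values from position 1, position 2, position 5, position 7.
position 7 has just one choice, so position 7 = 1. Remove 1 from position 1, position 2.
position 1 has just one choice, so position 1 = 6. Eliminate 6 elsewhere: position 5.
position 5 has just one choice, so position 5 = 3.
Determined: position 1=6, position 5=3, position 7=1. The other positions each still have more than one consistent value. That makes 3.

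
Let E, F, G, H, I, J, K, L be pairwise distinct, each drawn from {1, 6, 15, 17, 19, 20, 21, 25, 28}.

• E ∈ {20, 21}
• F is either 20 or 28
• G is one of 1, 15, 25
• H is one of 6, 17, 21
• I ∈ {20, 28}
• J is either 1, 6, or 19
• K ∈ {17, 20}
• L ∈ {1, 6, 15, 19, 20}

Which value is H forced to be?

F and I share exactly the 2 values {20, 28}; by pigeonhole those values go to them, so strike 20, 28 from E, K, L.
E's domain is down to {21}, so E = 21. So H can't be 21.
That leaves K = 17. Strike 17 from H.
So H = 6.

6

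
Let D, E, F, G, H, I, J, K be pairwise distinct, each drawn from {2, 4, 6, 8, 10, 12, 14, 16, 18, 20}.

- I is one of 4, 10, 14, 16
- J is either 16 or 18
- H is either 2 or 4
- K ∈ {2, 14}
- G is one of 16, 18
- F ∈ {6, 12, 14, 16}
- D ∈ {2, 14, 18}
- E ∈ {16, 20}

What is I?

10

G and J between them cover only {16, 18} — a naked pair. Remove those values from D, E, F, I.
That leaves E = 20.
The 2 variables D and K are confined to {2, 14}, which locks those values in; drop them from F, H, I.
H's domain is down to {4}, so H = 4. Eliminate 4 elsewhere: I.
So I = 10.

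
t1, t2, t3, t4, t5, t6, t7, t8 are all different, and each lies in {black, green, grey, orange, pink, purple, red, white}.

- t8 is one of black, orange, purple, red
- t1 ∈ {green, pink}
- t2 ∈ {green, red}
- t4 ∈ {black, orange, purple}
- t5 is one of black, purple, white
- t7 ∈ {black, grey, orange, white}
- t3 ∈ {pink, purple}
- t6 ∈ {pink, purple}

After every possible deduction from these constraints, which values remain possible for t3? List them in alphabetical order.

Among the 8 variables, grey fits only t7 (and all 8 values in {black, green, grey, orange, pink, purple, red, white} must be used), so t7 = grey.
The 7 still-open variables draw from only 7 values {black, green, orange, pink, purple, red, white}, so each is used; only t5 can be white, hence t5 = white.
t3 and t6 between them cover only {pink, purple} — a naked pair. Remove those values from t1, t4, t8.
That leaves t1 = green. So t2 can't be green.
That leaves t2 = red. So t8 can't be red.
No further eliminations apply; t3 can still be any of pink, purple.

pink, purple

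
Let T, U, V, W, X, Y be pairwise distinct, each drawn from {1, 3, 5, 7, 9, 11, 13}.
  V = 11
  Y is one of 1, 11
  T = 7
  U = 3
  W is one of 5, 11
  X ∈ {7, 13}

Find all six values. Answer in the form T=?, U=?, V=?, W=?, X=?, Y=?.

T's domain is down to {7}, so T = 7. So X can't be 7.
U must be 3 (only option left).
V must be 11 (only option left). Strike 11 from W, Y.
That leaves W = 5.
X's domain is down to {13}, so X = 13.
Y has just one choice, so Y = 1.

T=7, U=3, V=11, W=5, X=13, Y=1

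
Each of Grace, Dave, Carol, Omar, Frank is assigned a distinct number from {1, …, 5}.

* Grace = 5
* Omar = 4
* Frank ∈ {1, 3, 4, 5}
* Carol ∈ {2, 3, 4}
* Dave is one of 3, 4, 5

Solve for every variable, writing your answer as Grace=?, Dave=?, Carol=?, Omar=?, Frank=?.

Grace's domain is down to {5}, so Grace = 5. Eliminate 5 elsewhere: Dave, Frank.
That leaves Omar = 4. So Dave, Carol, Frank can't be 4.
Dave must be 3 (only option left). So Carol, Frank can't be 3.
Carol's domain is down to {2}, so Carol = 2.
Frank's domain is down to {1}, so Frank = 1.

Grace=5, Dave=3, Carol=2, Omar=4, Frank=1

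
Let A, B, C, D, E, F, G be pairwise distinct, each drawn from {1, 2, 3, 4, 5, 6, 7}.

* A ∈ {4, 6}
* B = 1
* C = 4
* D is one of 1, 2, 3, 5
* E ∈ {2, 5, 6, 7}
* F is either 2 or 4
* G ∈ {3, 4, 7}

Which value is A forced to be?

6

B's domain is down to {1}, so B = 1. Remove 1 from D.
That leaves C = 4. Strike 4 from A, F, G.
So A = 6.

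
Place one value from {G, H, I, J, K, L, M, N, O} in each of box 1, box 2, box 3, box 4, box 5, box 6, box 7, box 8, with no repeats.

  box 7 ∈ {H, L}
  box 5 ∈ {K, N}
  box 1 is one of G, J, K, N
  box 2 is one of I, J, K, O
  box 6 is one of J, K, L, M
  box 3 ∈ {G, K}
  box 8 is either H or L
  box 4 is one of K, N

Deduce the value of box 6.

M

box 4 and box 5 between them cover only {K, N} — a naked pair. Remove those values from box 1, box 2, box 3, box 6.
box 3's domain is down to {G}, so box 3 = G. So box 1 can't be G.
box 1 must be J (only option left). Strike J from box 2, box 6.
box 7 and box 8 between them cover only {H, L} — a naked pair. Remove those values from box 6.
So box 6 = M.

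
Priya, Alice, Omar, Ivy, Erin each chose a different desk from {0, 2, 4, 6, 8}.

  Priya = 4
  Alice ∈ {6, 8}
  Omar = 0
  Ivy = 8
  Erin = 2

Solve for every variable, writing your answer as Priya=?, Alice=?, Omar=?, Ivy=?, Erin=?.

Priya must be 4 (only option left).
That leaves Omar = 0.
That leaves Ivy = 8. So Alice can't be 8.
Erin has just one choice, so Erin = 2.
Alice has just one choice, so Alice = 6.

Priya=4, Alice=6, Omar=0, Ivy=8, Erin=2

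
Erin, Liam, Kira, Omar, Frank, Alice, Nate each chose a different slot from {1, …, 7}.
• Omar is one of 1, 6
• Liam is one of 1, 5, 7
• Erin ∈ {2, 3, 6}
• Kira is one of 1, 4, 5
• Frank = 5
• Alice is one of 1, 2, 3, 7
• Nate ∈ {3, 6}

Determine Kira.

Frank must be 5 (only option left). Eliminate 5 elsewhere: Liam, Kira.
The 6 still-open variables draw from only 6 values {1, 2, 3, 4, 6, 7}, so each is used; only Kira can be 4, hence Kira = 4.

4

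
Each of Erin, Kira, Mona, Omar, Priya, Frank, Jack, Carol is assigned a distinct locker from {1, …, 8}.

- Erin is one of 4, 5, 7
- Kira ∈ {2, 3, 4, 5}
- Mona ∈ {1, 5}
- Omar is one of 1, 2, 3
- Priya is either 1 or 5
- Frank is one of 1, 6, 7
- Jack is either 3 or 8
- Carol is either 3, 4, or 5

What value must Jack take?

The 8 variables draw from only 8 values {1, 2, 3, 4, 5, 6, 7, 8}, so each is used; only Frank can be 6, hence Frank = 6.
The 7 still-open variables draw from only 7 values {1, 2, 3, 4, 5, 7, 8}, so each is used; only Erin can be 7, hence Erin = 7.
The 6 still-open variables together cover exactly {1, 2, 3, 4, 5, 8} — 6 values for 6 variables — and 8 appears only in Jack's list, so Jack = 8.

8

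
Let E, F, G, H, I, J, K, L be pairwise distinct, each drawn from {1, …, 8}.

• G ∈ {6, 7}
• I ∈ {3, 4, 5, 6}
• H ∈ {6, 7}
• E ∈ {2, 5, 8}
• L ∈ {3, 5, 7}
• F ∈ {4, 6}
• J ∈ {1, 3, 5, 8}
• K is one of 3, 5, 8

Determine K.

The 8 variables together cover exactly {1, 2, 3, 4, 5, 6, 7, 8} — 8 values for 8 variables — and 1 appears only in J's list, so J = 1.
The 7 still-open variables draw from only 7 values {2, 3, 4, 5, 6, 7, 8}, so each is used; only E can be 2, hence E = 2.
Among the 6 still-open variables, 8 fits only K (and all 6 values in {3, 4, 5, 6, 7, 8} must be used), so K = 8.

8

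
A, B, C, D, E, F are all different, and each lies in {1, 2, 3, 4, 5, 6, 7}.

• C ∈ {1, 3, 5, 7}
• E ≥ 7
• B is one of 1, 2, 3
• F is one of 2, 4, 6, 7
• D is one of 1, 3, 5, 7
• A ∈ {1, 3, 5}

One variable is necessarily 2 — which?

B

E has just one choice, so E = 7. So C, D, F can't be 7.
The 3 variables A, C, D are confined to {1, 3, 5}, which locks those values in; drop them from B.
So 2 goes to B.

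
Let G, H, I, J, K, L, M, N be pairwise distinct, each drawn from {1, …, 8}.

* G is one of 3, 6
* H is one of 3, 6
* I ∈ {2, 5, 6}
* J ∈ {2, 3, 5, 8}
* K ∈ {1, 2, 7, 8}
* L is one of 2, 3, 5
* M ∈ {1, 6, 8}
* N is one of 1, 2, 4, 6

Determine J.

The 8 variables draw from only 8 values {1, 2, 3, 4, 5, 6, 7, 8}, so each is used; only N can be 4, hence N = 4.
The 7 still-open variables draw from only 7 values {1, 2, 3, 5, 6, 7, 8}, so each is used; only K can be 7, hence K = 7.
The 6 still-open variables draw from only 6 values {1, 2, 3, 5, 6, 8}, so each is used; only M can be 1, hence M = 1.
The 5 still-open variables together cover exactly {2, 3, 5, 6, 8} — 5 values for 5 variables — and 8 appears only in J's list, so J = 8.

8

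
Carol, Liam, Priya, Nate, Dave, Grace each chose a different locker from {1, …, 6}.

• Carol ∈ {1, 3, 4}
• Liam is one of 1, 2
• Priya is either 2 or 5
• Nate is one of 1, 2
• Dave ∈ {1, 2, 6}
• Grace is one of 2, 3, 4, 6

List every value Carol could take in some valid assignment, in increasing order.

The 6 variables together cover exactly {1, 2, 3, 4, 5, 6} — 6 values for 6 variables — and 5 appears only in Priya's list, so Priya = 5.
Liam and Nate share exactly the 2 values {1, 2}; by pigeonhole those values go to them, so strike 1, 2 from Carol, Dave, Grace.
Dave has just one choice, so Dave = 6. Remove 6 from Grace.
No further eliminations apply; Carol can still be any of 3, 4.

3, 4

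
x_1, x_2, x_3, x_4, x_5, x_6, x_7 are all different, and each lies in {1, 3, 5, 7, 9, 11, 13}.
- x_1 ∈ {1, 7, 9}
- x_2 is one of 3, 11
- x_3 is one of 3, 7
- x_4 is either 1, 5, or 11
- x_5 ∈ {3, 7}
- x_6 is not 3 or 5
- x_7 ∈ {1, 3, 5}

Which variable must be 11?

x_2

The 7 variables together cover exactly {1, 3, 5, 7, 9, 11, 13} — 7 values for 7 variables — and 13 appears only in x_6's list, so x_6 = 13.
The 6 still-open variables together cover exactly {1, 3, 5, 7, 9, 11} — 6 values for 6 variables — and 9 appears only in x_1's list, so x_1 = 9.
The 2 variables x_3 and x_5 are confined to {3, 7}, which locks those values in; drop them from x_2, x_7.
So 11 goes to x_2.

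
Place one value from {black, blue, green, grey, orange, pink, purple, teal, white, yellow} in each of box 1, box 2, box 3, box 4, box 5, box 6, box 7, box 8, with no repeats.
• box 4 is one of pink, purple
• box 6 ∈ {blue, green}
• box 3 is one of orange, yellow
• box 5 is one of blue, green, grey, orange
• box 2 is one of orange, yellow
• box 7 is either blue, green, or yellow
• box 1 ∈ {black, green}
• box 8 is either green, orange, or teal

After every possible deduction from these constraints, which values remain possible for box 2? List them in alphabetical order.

orange, yellow

The 2 variables box 2 and box 3 are confined to {orange, yellow}, which locks those values in; drop them from box 5, box 7, box 8.
box 6 and box 7 share exactly the 2 values {blue, green}; by pigeonhole those values go to them, so strike blue, green from box 1, box 5, box 8.
box 1 has just one choice, so box 1 = black.
That leaves box 5 = grey.
box 8 must be teal (only option left).
No further eliminations apply; box 2 can still be any of orange, yellow.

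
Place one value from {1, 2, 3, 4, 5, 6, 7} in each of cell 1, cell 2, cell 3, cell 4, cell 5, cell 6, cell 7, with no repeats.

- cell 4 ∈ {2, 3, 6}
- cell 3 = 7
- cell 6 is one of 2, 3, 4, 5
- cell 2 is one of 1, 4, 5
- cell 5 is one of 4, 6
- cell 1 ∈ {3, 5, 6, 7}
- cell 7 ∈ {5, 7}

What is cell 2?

cell 3 must be 7 (only option left). Eliminate 7 elsewhere: cell 1, cell 7.
cell 7 must be 5 (only option left). So cell 1, cell 2, cell 6 can't be 5.
The 5 still-open variables draw from only 5 values {1, 2, 3, 4, 6}, so each is used; only cell 2 can be 1, hence cell 2 = 1.

1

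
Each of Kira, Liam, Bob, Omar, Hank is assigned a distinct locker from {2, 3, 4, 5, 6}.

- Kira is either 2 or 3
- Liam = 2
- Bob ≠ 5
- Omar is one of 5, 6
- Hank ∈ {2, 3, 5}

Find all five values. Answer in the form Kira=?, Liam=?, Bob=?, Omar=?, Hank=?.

Liam must be 2 (only option left). Strike 2 from Kira, Bob, Hank.
Kira has just one choice, so Kira = 3. So Bob, Hank can't be 3.
Hank has just one choice, so Hank = 5. So Omar can't be 5.
Omar must be 6 (only option left). So Bob can't be 6.
Bob has just one choice, so Bob = 4.

Kira=3, Liam=2, Bob=4, Omar=6, Hank=5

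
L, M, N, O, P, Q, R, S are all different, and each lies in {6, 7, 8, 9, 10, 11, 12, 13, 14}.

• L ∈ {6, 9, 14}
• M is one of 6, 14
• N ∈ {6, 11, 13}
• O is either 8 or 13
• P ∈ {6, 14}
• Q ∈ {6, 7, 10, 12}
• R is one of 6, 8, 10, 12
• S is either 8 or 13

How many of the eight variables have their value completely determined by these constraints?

The 2 variables M and P are confined to {6, 14}, which locks those values in; drop them from L, N, Q, R.
That leaves L = 9.
The 2 variables O and S are confined to {8, 13}, which locks those values in; drop them from N, R.
N's domain is down to {11}, so N = 11.
Determined: L=9, N=11. The other variables each still have more than one consistent value. That makes 2.

2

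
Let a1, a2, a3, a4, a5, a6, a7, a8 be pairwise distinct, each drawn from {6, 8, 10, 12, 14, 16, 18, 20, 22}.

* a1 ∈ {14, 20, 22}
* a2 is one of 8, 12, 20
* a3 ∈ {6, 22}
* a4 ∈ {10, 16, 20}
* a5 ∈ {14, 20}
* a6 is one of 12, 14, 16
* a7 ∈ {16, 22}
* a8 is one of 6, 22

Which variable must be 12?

a6

The 8 variables draw from only 8 values {6, 8, 10, 12, 14, 16, 20, 22}, so each is used; only a2 can be 8, hence a2 = 8.
The 7 still-open variables draw from only 7 values {6, 10, 12, 14, 16, 20, 22}, so each is used; only a4 can be 10, hence a4 = 10.
The 6 still-open variables draw from only 6 values {6, 12, 14, 16, 20, 22}, so each is used; only a6 can be 12, hence a6 = 12.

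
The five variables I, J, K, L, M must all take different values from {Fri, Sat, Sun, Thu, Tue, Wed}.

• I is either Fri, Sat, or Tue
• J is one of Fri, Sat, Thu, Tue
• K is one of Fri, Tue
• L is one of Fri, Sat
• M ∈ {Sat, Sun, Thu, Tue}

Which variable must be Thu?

The 5 variables draw from only 5 values {Fri, Sat, Sun, Thu, Tue}, so each is used; only M can be Sun, hence M = Sun.
Among the 4 still-open variables, Thu fits only J (and all 4 values in {Fri, Sat, Thu, Tue} must be used), so J = Thu.

J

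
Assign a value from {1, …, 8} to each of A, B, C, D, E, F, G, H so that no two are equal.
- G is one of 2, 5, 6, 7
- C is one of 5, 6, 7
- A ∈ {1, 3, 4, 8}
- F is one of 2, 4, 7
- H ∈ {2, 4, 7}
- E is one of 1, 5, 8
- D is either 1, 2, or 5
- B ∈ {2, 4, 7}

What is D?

Among the 8 variables, 3 fits only A (and all 8 values in {1, 2, 3, 4, 5, 6, 7, 8} must be used), so A = 3.
The 7 still-open variables draw from only 7 values {1, 2, 4, 5, 6, 7, 8}, so each is used; only E can be 8, hence E = 8.
The 6 still-open variables together cover exactly {1, 2, 4, 5, 6, 7} — 6 values for 6 variables — and 1 appears only in D's list, so D = 1.

1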